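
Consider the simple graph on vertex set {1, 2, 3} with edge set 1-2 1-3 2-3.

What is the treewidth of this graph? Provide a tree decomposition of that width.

A single bag containing all 3 vertices is trivially a valid decomposition of width 2. On the other hand G contains the 3-clique {1, 2, 3}. A clique must lie in a single bag of any decomposition, so no decomposition can have width below 2. Hence tw(G) = 2 exactly.

Treewidth 2.
Bags: B1 = {1, 2, 3}
Tree: (single bag)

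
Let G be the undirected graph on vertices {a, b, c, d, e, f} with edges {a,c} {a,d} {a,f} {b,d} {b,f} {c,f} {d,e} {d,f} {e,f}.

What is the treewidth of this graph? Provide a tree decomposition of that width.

Each bag holds 3 vertices, so the decomposition has width 2, which upper-bounds the treewidth. On the other hand G contains the 3-clique {d, e, f}. A clique must lie in a single bag of any decomposition, so no decomposition can have width below 2. Hence tw(G) = 2 exactly.

Treewidth 2.
Bags: B1 = {b, d, f}  B2 = {a, d, f}  B3 = {a, c, f}  B4 = {d, e, f}
Tree: B1–B2, B2–B3, B1–B4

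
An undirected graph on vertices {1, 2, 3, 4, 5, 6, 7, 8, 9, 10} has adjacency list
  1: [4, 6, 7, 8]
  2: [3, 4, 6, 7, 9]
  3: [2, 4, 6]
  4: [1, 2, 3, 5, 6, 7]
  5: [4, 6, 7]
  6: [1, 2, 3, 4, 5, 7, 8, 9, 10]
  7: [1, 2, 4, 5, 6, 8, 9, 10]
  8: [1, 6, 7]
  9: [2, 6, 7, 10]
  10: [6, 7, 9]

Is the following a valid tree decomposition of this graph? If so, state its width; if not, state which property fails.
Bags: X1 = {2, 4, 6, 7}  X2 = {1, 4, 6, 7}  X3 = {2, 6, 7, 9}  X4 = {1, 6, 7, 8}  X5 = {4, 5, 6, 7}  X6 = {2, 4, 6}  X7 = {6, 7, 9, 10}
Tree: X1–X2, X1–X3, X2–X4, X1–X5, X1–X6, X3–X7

A tree decomposition must satisfy three properties: every vertex lies in some bag; for every edge, both endpoints lie together in some bag; and for every vertex, the bags containing it form a connected subtree. Here vertex 3 appears in no bag, so the decomposition is invalid.

No — vertex 3 appears in no bag.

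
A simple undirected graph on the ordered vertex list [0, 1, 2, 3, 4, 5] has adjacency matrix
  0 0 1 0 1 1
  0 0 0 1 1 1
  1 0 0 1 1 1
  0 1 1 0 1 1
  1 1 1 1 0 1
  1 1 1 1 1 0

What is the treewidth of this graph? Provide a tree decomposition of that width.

Treewidth 3.
One optimal decomposition is:
Bags: B1 = {2, 3, 4, 5}  B2 = {1, 3, 4, 5}  B3 = {0, 2, 4, 5}
Tree: B1–B2, B1–B3

Each bag holds 4 vertices, so the decomposition has width 3, which upper-bounds the treewidth. Conversely, {1, 3, 4, 5} is a clique of size 4, and the vertices of any clique must share a bag in every tree decomposition; so some bag has ≥ 4 vertices and tw(G) ≥ 3. Combining the bounds, tw(G) = 3.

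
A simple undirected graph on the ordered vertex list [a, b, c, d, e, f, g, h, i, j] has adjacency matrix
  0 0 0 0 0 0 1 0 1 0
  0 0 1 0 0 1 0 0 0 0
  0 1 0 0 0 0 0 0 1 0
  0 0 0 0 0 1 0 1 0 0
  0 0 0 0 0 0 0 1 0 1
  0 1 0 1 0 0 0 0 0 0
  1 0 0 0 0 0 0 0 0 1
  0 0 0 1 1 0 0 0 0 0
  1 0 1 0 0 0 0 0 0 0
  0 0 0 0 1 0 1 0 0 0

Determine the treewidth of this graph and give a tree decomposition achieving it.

The largest bag has 3 vertices, giving width 2; this decomposition certifies tw(G) ≤ 2. For the lower bound, G contains the cycle h–e–j–g–a–i–c–b–f–d–h, so G is not a forest; only forests have treewidth ≤ 1, hence tw(G) ≥ 2. The upper and lower bounds meet at 2, so that is the treewidth.

Treewidth 2.
One optimal decomposition is:
Bags: B1 = {e, h, j}  B2 = {g, h, j}  B3 = {a, g, h}  B4 = {a, h, i}  B5 = {c, h, i}  B6 = {b, c, h}  B7 = {b, f, h}  B8 = {d, f, h}
Tree: B1–B2, B2–B3, B3–B4, B4–B5, B5–B6, B6–B7, B7–B8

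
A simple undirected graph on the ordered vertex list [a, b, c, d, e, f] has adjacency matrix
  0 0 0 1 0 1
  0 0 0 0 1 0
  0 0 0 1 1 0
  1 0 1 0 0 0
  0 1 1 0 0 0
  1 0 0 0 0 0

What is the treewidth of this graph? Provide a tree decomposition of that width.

Treewidth 1.
One such decomposition:
Bags: B1 = {b, e}  B2 = {c, e}  B3 = {c, d}  B4 = {a, d}  B5 = {a, f}
Tree: B1–B2, B2–B3, B3–B4, B4–B5

Each bag holds 2 vertices, so the decomposition has width 1, which upper-bounds the treewidth. G has an edge, so its treewidth is at least 1. Hence tw(G) = 1 exactly.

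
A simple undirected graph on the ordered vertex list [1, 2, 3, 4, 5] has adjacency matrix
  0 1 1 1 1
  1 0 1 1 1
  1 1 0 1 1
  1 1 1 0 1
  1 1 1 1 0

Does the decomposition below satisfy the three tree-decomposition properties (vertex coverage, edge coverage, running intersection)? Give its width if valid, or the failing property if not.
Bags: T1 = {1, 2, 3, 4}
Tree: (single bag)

No — vertex 5 appears in no bag.

A tree decomposition must satisfy three properties: every vertex lies in some bag; for every edge, both endpoints lie together in some bag; and for every vertex, the bags containing it form a connected subtree. Here vertex 5 appears in no bag, so the decomposition is invalid.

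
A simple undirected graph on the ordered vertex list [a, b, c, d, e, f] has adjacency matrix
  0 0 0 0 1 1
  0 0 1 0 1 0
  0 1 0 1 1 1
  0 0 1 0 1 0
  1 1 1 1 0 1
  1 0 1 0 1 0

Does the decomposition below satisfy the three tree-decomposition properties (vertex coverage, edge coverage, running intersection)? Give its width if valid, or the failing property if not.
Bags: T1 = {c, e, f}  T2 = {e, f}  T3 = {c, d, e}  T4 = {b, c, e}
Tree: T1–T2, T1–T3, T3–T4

No — vertex a appears in no bag.

A tree decomposition must satisfy three properties: every vertex lies in some bag; for every edge, both endpoints lie together in some bag; and for every vertex, the bags containing it form a connected subtree. Here vertex a appears in no bag, so the decomposition is invalid.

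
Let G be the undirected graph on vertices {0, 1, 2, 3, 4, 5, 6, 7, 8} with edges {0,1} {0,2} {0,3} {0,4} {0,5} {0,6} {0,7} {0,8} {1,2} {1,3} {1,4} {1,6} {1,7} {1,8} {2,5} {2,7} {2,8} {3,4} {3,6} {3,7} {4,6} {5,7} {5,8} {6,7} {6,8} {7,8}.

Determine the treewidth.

4

A width-4 tree decomposition is:
Bags: B1 = {0, 1, 6, 7, 8}  B2 = {0, 1, 3, 6, 7}  B3 = {0, 1, 2, 7, 8}  B4 = {0, 1, 3, 4, 6}  B5 = {0, 2, 5, 7, 8}
Tree: B1–B2, B1–B3, B2–B4, B3–B5
Every bag has size at most 5, so the width is 5 − 1 = 4 and tw(G) ≤ 4. Conversely, {0, 1, 2, 7, 8} is a clique of size 5, and the vertices of any clique must share a bag in every tree decomposition; so some bag has ≥ 5 vertices and tw(G) ≥ 4. Combining the bounds, tw(G) = 4.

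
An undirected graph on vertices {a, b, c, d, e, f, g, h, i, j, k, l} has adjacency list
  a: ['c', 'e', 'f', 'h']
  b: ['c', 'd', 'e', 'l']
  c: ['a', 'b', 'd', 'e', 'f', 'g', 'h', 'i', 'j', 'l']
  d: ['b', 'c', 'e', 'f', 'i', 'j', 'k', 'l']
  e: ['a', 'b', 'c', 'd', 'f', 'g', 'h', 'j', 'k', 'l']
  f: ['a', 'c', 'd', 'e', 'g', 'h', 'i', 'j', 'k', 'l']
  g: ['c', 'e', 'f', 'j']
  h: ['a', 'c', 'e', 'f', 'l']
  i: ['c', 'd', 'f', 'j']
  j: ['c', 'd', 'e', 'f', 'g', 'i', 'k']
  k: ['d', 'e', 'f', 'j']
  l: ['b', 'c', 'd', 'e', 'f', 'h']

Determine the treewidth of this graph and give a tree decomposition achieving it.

The largest bag has 5 vertices, giving width 4; this decomposition certifies tw(G) ≤ 4. On the other hand G contains the 5-clique {c, d, e, f, j}. A clique must lie in a single bag of any decomposition, so no decomposition can have width below 4. The upper and lower bounds meet at 4, so that is the treewidth.

Treewidth 4.
Bags: B1 = {c, d, e, f, l}  B2 = {c, d, e, f, j}  B3 = {c, e, f, h, l}  B4 = {a, c, e, f, h}  B5 = {c, e, f, g, j}  B6 = {c, d, f, i, j}  B7 = {b, c, d, e, l}  B8 = {d, e, f, j, k}
Tree: B1–B2, B1–B3, B3–B4, B2–B5, B2–B6, B1–B7, B2–B8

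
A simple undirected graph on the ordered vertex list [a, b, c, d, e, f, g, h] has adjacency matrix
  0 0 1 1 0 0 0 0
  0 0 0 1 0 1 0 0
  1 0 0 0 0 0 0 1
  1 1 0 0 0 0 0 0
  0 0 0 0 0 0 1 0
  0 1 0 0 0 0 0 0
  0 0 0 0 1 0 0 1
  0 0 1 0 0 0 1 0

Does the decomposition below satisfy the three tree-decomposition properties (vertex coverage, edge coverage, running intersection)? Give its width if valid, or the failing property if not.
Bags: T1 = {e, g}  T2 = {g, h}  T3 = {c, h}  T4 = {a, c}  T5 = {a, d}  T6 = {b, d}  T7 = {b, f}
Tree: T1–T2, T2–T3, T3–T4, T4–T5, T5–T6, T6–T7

Yes; width 1.

Vertex coverage: the bags together contain {a, b, c, d, e, f, g, h}, the full vertex set. Edge coverage: each edge of G has both endpoints in at least one bag. Running intersection: for every vertex, the bags containing it form a connected subtree. All three properties hold, so this is a valid tree decomposition of width max|bag| − 1 = 1, and hence tw(G) ≤ 1.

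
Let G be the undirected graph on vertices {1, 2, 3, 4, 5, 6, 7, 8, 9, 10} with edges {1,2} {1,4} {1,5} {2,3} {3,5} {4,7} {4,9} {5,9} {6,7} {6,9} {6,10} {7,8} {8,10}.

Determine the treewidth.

A width-2 tree decomposition is:
Bags: B1 = {6, 8, 10}  B2 = {6, 7, 8}  B3 = {6, 7, 9}  B4 = {4, 7, 9}  B5 = {4, 5, 9}  B6 = {1, 4, 5}  B7 = {1, 3, 5}  B8 = {1, 2, 3}
Tree: B1–B2, B2–B3, B3–B4, B4–B5, B5–B6, B6–B7, B7–B8
Each bag holds 3 vertices, so the decomposition has width 2, which upper-bounds the treewidth. Since 10–8–7–6–10 is a cycle in G, G is not acyclic. Forests are exactly the graphs of treewidth ≤ 1, so tw(G) ≥ 2. Combining the bounds, tw(G) = 2.

2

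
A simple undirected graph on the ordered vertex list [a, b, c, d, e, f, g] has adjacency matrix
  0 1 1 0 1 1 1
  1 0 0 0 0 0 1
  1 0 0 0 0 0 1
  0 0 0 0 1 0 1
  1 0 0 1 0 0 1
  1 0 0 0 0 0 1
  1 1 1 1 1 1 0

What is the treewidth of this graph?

A width-2 tree decomposition is:
Bags: B1 = {a, b, g}  B2 = {a, e, g}  B3 = {a, f, g}  B4 = {d, e, g}  B5 = {a, c, g}
Tree: B1–B2, B2–B3, B2–B4, B2–B5
The largest bag has 3 vertices, giving width 2; this decomposition certifies tw(G) ≤ 2. For the lower bound, the 3 vertices {d, e, g} are pairwise adjacent, and any tree decomposition puts a clique entirely inside one bag — forcing width ≥ 2. Hence tw(G) = 2 exactly.

2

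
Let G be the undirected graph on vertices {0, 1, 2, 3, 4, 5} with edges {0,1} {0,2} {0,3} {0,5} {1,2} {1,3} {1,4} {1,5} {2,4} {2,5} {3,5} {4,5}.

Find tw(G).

A width-3 tree decomposition is:
Bags: B1 = {1, 2, 4, 5}  B2 = {0, 1, 2, 5}  B3 = {0, 1, 3, 5}
Tree: B1–B2, B2–B3
The largest bag has 4 vertices, giving width 3; this decomposition certifies tw(G) ≤ 3. For the lower bound, the 4 vertices {0, 1, 2, 5} are pairwise adjacent, and any tree decomposition puts a clique entirely inside one bag — forcing width ≥ 3. Hence tw(G) = 3 exactly.

3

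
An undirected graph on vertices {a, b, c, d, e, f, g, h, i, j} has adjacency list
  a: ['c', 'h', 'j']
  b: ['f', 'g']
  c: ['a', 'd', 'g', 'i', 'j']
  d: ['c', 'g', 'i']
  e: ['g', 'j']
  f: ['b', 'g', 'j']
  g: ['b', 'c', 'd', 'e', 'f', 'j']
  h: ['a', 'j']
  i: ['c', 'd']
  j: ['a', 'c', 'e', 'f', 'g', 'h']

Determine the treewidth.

2

A width-2 tree decomposition is:
Bags: B1 = {c, g, j}  B2 = {a, c, j}  B3 = {f, g, j}  B4 = {e, g, j}  B5 = {c, d, g}  B6 = {a, h, j}  B7 = {c, d, i}  B8 = {b, f, g}
Tree: B1–B2, B1–B3, B1–B4, B1–B5, B2–B6, B5–B7, B3–B8
Every bag has size at most 3, so the width is 3 − 1 = 2 and tw(G) ≤ 2. For the lower bound, the 3 vertices {c, d, g} are pairwise adjacent, and any tree decomposition puts a clique entirely inside one bag — forcing width ≥ 2. Therefore the treewidth is 2.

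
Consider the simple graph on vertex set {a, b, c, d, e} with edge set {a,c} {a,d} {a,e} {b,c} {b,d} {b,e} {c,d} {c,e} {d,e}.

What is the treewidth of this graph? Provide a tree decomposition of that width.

Treewidth 3.
One such decomposition:
Bags: B1 = {b, c, d, e}  B2 = {a, c, d, e}
Tree: B1–B2

Every bag has size at most 4, so the width is 4 − 1 = 3 and tw(G) ≤ 3. On the other hand G contains the 4-clique {a, c, d, e}. A clique must lie in a single bag of any decomposition, so no decomposition can have width below 3. Hence tw(G) = 3 exactly.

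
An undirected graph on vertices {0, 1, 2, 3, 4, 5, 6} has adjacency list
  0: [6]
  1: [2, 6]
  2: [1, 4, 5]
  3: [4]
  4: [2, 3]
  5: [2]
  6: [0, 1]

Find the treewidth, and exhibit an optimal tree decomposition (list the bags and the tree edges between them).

The largest bag has 2 vertices, giving width 1; this decomposition certifies tw(G) ≤ 1. Since G has at least one edge (e.g. 1–6), it is not an edgeless graph, so tw(G) ≥ 1. Therefore the treewidth is 1.

Treewidth 1.
One such decomposition:
Bags: B1 = {1, 6}  B2 = {1, 2}  B3 = {0, 6}  B4 = {2, 4}  B5 = {2, 5}  B6 = {3, 4}
Tree: B1–B2, B1–B3, B2–B4, B4–B5, B4–B6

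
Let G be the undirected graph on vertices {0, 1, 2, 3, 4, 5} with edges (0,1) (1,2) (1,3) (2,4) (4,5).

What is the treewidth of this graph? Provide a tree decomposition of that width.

Treewidth 1.
One such decomposition:
Bags: B1 = {0, 1}  B2 = {1, 2}  B3 = {2, 4}  B4 = {1, 3}  B5 = {4, 5}
Tree: B1–B2, B2–B3, B1–B4, B3–B5

Each bag holds 2 vertices, so the decomposition has width 1, which upper-bounds the treewidth. Any graph with an edge has treewidth ≥ 1, and G has the edge 1–0. The upper and lower bounds meet at 1, so that is the treewidth.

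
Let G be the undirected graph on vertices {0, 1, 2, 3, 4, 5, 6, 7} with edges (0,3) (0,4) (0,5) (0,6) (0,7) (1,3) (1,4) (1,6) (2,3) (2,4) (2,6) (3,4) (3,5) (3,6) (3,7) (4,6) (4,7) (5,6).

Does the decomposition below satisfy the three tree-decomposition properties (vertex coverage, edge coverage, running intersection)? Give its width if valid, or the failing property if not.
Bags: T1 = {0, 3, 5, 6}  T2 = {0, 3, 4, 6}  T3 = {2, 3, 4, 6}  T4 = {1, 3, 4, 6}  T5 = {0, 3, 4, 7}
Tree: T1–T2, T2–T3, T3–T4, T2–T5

Yes; width 3.

Every vertex of G appears in some bag (union = {0, 1, 2, 3, 4, 5, 6, 7}); every edge is covered by a bag; and for each vertex v the set of bags containing v is connected in the bag tree. The decomposition is therefore valid. The largest bag has 4 vertices, so the width is 3.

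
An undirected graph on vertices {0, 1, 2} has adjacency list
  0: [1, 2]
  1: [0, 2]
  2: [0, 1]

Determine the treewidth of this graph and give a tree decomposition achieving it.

A single bag containing all 3 vertices is trivially a valid decomposition of width 2. On the other hand G contains the 3-clique {0, 1, 2}. A clique must lie in a single bag of any decomposition, so no decomposition can have width below 2. Therefore the treewidth is 2.

Treewidth 2.
One such decomposition:
Bags: B1 = {0, 1, 2}
Tree: (single bag)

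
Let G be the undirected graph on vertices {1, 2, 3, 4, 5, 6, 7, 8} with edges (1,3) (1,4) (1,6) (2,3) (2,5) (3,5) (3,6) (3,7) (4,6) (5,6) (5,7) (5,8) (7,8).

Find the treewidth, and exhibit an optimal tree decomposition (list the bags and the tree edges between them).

The largest bag has 3 vertices, giving width 2; this decomposition certifies tw(G) ≤ 2. Conversely, {5, 7, 8} is a clique of size 3, and the vertices of any clique must share a bag in every tree decomposition; so some bag has ≥ 3 vertices and tw(G) ≥ 2. Hence tw(G) = 2 exactly.

Treewidth 2.
One such decomposition:
Bags: B1 = {3, 5, 6}  B2 = {1, 3, 6}  B3 = {1, 4, 6}  B4 = {3, 5, 7}  B5 = {5, 7, 8}  B6 = {2, 3, 5}
Tree: B1–B2, B2–B3, B1–B4, B4–B5, B4–B6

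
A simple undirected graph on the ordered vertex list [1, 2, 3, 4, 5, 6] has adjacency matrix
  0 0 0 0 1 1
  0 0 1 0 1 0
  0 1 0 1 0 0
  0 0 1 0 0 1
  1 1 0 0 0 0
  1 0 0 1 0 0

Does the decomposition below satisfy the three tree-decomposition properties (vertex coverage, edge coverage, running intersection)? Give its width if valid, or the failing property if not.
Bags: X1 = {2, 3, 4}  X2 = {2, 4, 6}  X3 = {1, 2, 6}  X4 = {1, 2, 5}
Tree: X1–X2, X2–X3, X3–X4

Yes; width 2.

Vertex coverage: the bags together contain {1, 2, 3, 4, 5, 6}, the full vertex set. Edge coverage: each edge of G has both endpoints in at least one bag. Running intersection: for every vertex, the bags containing it form a connected subtree. All three properties hold, so this is a valid tree decomposition of width max|bag| − 1 = 2, and hence tw(G) ≤ 2.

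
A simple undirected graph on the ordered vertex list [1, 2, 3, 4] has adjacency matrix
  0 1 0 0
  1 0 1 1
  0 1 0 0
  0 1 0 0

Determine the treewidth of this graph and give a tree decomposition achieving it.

Treewidth 1.
Bags: B1 = {1, 2}  B2 = {2, 3}  B3 = {2, 4}
Tree: B1–B2, B1–B3

Each bag holds 2 vertices, so the decomposition has width 1, which upper-bounds the treewidth. G has an edge, so its treewidth is at least 1. The upper and lower bounds meet at 1, so that is the treewidth.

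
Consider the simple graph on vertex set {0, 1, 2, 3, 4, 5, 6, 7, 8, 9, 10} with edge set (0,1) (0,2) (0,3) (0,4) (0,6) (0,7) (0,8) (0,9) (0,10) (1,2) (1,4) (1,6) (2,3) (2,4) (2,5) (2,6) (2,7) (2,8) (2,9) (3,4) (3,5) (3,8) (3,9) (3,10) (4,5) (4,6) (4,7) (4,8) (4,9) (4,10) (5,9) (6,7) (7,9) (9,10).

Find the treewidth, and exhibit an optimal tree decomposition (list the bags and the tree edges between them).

Every bag has size at most 5, so the width is 5 − 1 = 4 and tw(G) ≤ 4. For the lower bound, the 5 vertices {0, 1, 2, 4, 6} are pairwise adjacent, and any tree decomposition puts a clique entirely inside one bag — forcing width ≥ 4. Therefore the treewidth is 4.

Treewidth 4.
One such decomposition:
Bags: B1 = {0, 2, 4, 7, 9}  B2 = {0, 2, 4, 6, 7}  B3 = {0, 2, 3, 4, 9}  B4 = {2, 3, 4, 5, 9}  B5 = {0, 1, 2, 4, 6}  B6 = {0, 3, 4, 9, 10}  B7 = {0, 2, 3, 4, 8}
Tree: B1–B2, B1–B3, B3–B4, B2–B5, B3–B6, B3–B7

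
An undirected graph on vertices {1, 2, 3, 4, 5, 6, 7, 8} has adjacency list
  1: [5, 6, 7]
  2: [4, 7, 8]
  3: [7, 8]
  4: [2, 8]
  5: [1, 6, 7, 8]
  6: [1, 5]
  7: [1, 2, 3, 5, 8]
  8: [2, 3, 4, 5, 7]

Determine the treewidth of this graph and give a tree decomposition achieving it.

Treewidth 2.
Bags: B1 = {2, 7, 8}  B2 = {5, 7, 8}  B3 = {3, 7, 8}  B4 = {1, 5, 7}  B5 = {1, 5, 6}  B6 = {2, 4, 8}
Tree: B1–B2, B2–B3, B2–B4, B4–B5, B1–B6

The largest bag has 3 vertices, giving width 2; this decomposition certifies tw(G) ≤ 2. On the other hand G contains the 3-clique {2, 4, 8}. A clique must lie in a single bag of any decomposition, so no decomposition can have width below 2. Combining the bounds, tw(G) = 2.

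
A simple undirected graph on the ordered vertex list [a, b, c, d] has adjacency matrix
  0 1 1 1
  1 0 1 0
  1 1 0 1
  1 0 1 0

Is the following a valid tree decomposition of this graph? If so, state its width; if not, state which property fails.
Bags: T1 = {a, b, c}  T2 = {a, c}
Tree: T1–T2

A tree decomposition must satisfy three properties: every vertex lies in some bag; for every edge, both endpoints lie together in some bag; and for every vertex, the bags containing it form a connected subtree. Here vertex d appears in no bag, so the decomposition is invalid.

No — vertex d appears in no bag.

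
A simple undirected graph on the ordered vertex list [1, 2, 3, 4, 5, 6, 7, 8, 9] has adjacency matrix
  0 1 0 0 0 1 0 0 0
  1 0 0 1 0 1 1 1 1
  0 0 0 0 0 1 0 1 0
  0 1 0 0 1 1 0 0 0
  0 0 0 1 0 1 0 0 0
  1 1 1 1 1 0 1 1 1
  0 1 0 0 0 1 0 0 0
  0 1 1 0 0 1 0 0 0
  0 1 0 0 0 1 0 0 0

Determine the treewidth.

A width-2 tree decomposition is:
Bags: B1 = {2, 6, 7}  B2 = {2, 6, 8}  B3 = {1, 2, 6}  B4 = {2, 6, 9}  B5 = {2, 4, 6}  B6 = {3, 6, 8}  B7 = {4, 5, 6}
Tree: B1–B2, B2–B3, B1–B4, B3–B5, B2–B6, B5–B7
Every bag has size at most 3, so the width is 3 − 1 = 2 and tw(G) ≤ 2. For the lower bound, the 3 vertices {1, 2, 6} are pairwise adjacent, and any tree decomposition puts a clique entirely inside one bag — forcing width ≥ 2. Hence tw(G) = 2 exactly.

2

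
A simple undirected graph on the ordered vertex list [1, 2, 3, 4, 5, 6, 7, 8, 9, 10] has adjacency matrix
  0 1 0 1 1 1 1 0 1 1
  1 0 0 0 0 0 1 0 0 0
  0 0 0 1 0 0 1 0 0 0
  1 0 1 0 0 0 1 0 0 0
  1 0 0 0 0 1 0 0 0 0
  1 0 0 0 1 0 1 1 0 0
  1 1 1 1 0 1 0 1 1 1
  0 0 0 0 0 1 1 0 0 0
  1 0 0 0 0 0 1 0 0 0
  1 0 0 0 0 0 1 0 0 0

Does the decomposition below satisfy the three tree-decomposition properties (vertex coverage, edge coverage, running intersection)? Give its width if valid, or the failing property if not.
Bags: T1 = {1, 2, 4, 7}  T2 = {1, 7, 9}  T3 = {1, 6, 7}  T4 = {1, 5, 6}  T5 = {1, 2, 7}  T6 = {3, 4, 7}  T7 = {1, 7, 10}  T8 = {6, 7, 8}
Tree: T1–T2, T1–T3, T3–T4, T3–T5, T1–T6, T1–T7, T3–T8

No — bags containing vertex 2 are not connected in the tree.

A tree decomposition must satisfy three properties: every vertex lies in some bag; for every edge, both endpoints lie together in some bag; and for every vertex, the bags containing it form a connected subtree. Here bags containing vertex 2 are not connected in the tree, so the decomposition is invalid.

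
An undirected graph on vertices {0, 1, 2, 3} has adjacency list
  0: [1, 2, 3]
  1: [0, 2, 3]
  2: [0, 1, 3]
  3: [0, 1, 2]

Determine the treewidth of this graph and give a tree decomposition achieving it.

Treewidth 3.
One such decomposition:
Bags: B1 = {0, 1, 2, 3}
Tree: (single bag)

With just one bag of size 4, the width is 4 − 1 = 3, so tw(G) ≤ 3. On the other hand G contains the 4-clique {0, 1, 2, 3}. A clique must lie in a single bag of any decomposition, so no decomposition can have width below 3. The upper and lower bounds meet at 3, so that is the treewidth.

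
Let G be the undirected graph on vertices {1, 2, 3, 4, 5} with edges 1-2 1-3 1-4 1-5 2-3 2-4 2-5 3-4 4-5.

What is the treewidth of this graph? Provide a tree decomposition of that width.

Treewidth 3.
Bags: B1 = {1, 2, 4, 5}  B2 = {1, 2, 3, 4}
Tree: B1–B2

Each bag holds 4 vertices, so the decomposition has width 3, which upper-bounds the treewidth. For the lower bound, the 4 vertices {1, 2, 3, 4} are pairwise adjacent, and any tree decomposition puts a clique entirely inside one bag — forcing width ≥ 3. Hence tw(G) = 3 exactly.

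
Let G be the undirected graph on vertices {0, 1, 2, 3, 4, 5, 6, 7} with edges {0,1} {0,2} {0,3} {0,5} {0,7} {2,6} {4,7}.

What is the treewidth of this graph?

1

A width-1 tree decomposition is:
Bags: B1 = {0, 2}  B2 = {2, 6}  B3 = {0, 3}  B4 = {0, 5}  B5 = {0, 7}  B6 = {0, 1}  B7 = {4, 7}
Tree: B1–B2, B1–B3, B1–B4, B1–B5, B1–B6, B5–B7
Each bag holds 2 vertices, so the decomposition has width 1, which upper-bounds the treewidth. Any graph with an edge has treewidth ≥ 1, and G has the edge 0–2. Hence tw(G) = 1 exactly.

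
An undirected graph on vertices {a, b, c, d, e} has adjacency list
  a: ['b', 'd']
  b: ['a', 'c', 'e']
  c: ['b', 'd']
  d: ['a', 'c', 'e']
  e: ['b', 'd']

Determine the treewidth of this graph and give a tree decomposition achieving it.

Treewidth 2.
Bags: B1 = {b, d, e}  B2 = {a, b, d}  B3 = {b, c, d}
Tree: B1–B2, B2–B3

Each bag holds 3 vertices, so the decomposition has width 2, which upper-bounds the treewidth. The edges b–e–d–a–b form a cycle, so G is not a tree and its treewidth is at least 2. The upper and lower bounds meet at 2, so that is the treewidth.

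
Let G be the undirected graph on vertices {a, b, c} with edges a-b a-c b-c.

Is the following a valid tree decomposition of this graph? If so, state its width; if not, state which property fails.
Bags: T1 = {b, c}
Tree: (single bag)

A tree decomposition must satisfy three properties: every vertex lies in some bag; for every edge, both endpoints lie together in some bag; and for every vertex, the bags containing it form a connected subtree. Here vertex a appears in no bag, so the decomposition is invalid.

No — vertex a appears in no bag.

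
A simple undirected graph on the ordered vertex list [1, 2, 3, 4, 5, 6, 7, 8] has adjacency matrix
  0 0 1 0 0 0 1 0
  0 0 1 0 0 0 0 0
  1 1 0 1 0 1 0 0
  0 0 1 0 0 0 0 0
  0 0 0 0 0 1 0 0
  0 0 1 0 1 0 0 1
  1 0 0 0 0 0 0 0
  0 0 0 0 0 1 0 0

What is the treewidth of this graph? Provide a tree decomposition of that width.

Treewidth 1.
Bags: B1 = {6, 8}  B2 = {3, 6}  B3 = {1, 3}  B4 = {2, 3}  B5 = {3, 4}  B6 = {5, 6}  B7 = {1, 7}
Tree: B1–B2, B2–B3, B3–B4, B2–B5, B2–B6, B3–B7

Every bag has size at most 2, so the width is 2 − 1 = 1 and tw(G) ≤ 1. G has an edge, so its treewidth is at least 1. The upper and lower bounds meet at 1, so that is the treewidth.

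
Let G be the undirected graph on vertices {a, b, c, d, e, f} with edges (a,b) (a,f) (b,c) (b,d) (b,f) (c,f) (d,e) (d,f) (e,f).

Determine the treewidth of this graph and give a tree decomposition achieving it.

Every bag has size at most 3, so the width is 3 − 1 = 2 and tw(G) ≤ 2. On the other hand G contains the 3-clique {d, e, f}. A clique must lie in a single bag of any decomposition, so no decomposition can have width below 2. The upper and lower bounds meet at 2, so that is the treewidth.

Treewidth 2.
One such decomposition:
Bags: B1 = {b, d, f}  B2 = {a, b, f}  B3 = {d, e, f}  B4 = {b, c, f}
Tree: B1–B2, B1–B3, B2–B4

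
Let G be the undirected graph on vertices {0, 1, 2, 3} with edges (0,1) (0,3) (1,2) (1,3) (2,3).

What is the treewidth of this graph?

2

A width-2 tree decomposition is:
Bags: B1 = {0, 1, 3}  B2 = {1, 2, 3}
Tree: B1–B2
Every bag has size at most 3, so the width is 3 − 1 = 2 and tw(G) ≤ 2. On the other hand G contains the 3-clique {0, 1, 3}. A clique must lie in a single bag of any decomposition, so no decomposition can have width below 2. Therefore the treewidth is 2.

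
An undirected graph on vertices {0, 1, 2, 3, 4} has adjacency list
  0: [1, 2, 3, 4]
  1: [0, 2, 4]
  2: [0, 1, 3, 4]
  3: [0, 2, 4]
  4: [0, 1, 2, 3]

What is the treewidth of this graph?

A width-3 tree decomposition is:
Bags: B1 = {0, 2, 3, 4}  B2 = {0, 1, 2, 4}
Tree: B1–B2
The largest bag has 4 vertices, giving width 3; this decomposition certifies tw(G) ≤ 3. On the other hand G contains the 4-clique {0, 1, 2, 4}. A clique must lie in a single bag of any decomposition, so no decomposition can have width below 3. Therefore the treewidth is 3.

3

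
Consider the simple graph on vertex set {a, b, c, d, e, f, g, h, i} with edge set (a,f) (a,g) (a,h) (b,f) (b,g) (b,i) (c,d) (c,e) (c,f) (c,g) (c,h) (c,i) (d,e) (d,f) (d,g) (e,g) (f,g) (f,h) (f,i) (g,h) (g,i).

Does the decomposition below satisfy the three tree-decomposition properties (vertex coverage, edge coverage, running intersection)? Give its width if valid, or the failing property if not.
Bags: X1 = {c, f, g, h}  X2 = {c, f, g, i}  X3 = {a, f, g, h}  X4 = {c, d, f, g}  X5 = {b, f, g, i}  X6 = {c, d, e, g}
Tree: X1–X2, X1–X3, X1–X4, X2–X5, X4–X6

Every vertex of G appears in some bag (union = {a, b, c, d, e, f, g, h, i}); every edge is covered by a bag; and for each vertex v the set of bags containing v is connected in the bag tree. The decomposition is therefore valid. The largest bag has 4 vertices, so the width is 3.

Yes; width 3.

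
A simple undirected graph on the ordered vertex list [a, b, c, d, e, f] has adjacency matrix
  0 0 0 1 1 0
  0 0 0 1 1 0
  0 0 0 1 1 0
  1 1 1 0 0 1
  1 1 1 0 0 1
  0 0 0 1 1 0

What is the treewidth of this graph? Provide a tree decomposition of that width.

Every bag has size at most 3, so the width is 3 − 1 = 2 and tw(G) ≤ 2. For the lower bound, G contains the cycle c–e–b–d–c, so G is not a forest; only forests have treewidth ≤ 1, hence tw(G) ≥ 2. Therefore the treewidth is 2.

Treewidth 2.
Bags: B1 = {c, d, e}  B2 = {b, d, e}  B3 = {d, e, f}  B4 = {a, d, e}
Tree: B1–B2, B2–B3, B3–B4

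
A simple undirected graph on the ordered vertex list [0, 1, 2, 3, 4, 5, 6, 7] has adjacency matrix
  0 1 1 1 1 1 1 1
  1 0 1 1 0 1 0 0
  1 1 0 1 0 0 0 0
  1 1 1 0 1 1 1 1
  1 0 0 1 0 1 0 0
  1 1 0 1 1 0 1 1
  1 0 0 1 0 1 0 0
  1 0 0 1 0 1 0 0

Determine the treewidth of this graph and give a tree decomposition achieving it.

Treewidth 3.
One such decomposition:
Bags: B1 = {0, 1, 2, 3}  B2 = {0, 1, 3, 5}  B3 = {0, 3, 5, 6}  B4 = {0, 3, 4, 5}  B5 = {0, 3, 5, 7}
Tree: B1–B2, B2–B3, B3–B4, B2–B5

Each bag holds 4 vertices, so the decomposition has width 3, which upper-bounds the treewidth. For the lower bound, the 4 vertices {0, 1, 2, 3} are pairwise adjacent, and any tree decomposition puts a clique entirely inside one bag — forcing width ≥ 3. Hence tw(G) = 3 exactly.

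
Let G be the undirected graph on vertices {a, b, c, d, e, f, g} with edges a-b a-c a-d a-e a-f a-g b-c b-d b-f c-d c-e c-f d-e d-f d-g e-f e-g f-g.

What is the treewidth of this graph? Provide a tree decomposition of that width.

Treewidth 4.
One such decomposition:
Bags: B1 = {a, b, c, d, f}  B2 = {a, c, d, e, f}  B3 = {a, d, e, f, g}
Tree: B1–B2, B2–B3

Every bag has size at most 5, so the width is 5 − 1 = 4 and tw(G) ≤ 4. Conversely, {a, d, e, f, g} is a clique of size 5, and the vertices of any clique must share a bag in every tree decomposition; so some bag has ≥ 5 vertices and tw(G) ≥ 4. Hence tw(G) = 4 exactly.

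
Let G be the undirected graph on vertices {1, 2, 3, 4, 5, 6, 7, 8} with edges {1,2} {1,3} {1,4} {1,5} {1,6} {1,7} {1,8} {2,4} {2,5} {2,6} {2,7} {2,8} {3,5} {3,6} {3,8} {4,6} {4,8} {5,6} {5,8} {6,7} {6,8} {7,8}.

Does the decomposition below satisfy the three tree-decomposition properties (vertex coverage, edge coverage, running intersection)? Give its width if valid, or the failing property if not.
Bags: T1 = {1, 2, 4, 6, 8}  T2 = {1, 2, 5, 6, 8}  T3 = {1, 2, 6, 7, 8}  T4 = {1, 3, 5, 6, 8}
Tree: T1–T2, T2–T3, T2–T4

Yes; width 4.

Vertex coverage: the bags together contain {1, 2, 3, 4, 5, 6, 7, 8}, the full vertex set. Edge coverage: each edge of G has both endpoints in at least one bag. Running intersection: for every vertex, the bags containing it form a connected subtree. All three properties hold, so this is a valid tree decomposition of width max|bag| − 1 = 4, and hence tw(G) ≤ 4.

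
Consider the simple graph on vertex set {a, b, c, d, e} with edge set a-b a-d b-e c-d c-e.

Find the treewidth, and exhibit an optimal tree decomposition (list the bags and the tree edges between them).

Every bag has size at most 3, so the width is 3 − 1 = 2 and tw(G) ≤ 2. Since d–c–e–b–a–d is a cycle in G, G is not acyclic. Forests are exactly the graphs of treewidth ≤ 1, so tw(G) ≥ 2. Hence tw(G) = 2 exactly.

Treewidth 2.
One such decomposition:
Bags: B1 = {c, d, e}  B2 = {b, d, e}  B3 = {a, b, d}
Tree: B1–B2, B2–B3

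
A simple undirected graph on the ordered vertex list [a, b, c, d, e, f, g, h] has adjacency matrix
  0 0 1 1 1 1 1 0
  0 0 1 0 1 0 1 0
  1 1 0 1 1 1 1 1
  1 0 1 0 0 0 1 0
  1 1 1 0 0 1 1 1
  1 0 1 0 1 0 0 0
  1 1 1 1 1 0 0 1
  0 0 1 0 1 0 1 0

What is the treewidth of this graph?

A width-3 tree decomposition is:
Bags: B1 = {c, e, g, h}  B2 = {a, c, e, g}  B3 = {a, c, e, f}  B4 = {b, c, e, g}  B5 = {a, c, d, g}
Tree: B1–B2, B2–B3, B1–B4, B2–B5
Every bag has size at most 4, so the width is 4 − 1 = 3 and tw(G) ≤ 3. For the lower bound, the 4 vertices {a, c, d, g} are pairwise adjacent, and any tree decomposition puts a clique entirely inside one bag — forcing width ≥ 3. Combining the bounds, tw(G) = 3.

3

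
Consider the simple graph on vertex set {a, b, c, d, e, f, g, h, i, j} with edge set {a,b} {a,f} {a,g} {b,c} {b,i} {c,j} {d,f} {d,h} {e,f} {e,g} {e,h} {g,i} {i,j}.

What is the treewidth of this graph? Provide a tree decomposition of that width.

Treewidth 2.
Bags: B1 = {d, f, h}  B2 = {e, f, h}  B3 = {a, e, f}  B4 = {a, e, g}  B5 = {a, b, g}  B6 = {b, g, i}  B7 = {b, c, i}  B8 = {c, i, j}
Tree: B1–B2, B2–B3, B3–B4, B4–B5, B5–B6, B6–B7, B7–B8

Each bag holds 3 vertices, so the decomposition has width 2, which upper-bounds the treewidth. Since d–h–e–f–d is a cycle in G, G is not acyclic. Forests are exactly the graphs of treewidth ≤ 1, so tw(G) ≥ 2. Hence tw(G) = 2 exactly.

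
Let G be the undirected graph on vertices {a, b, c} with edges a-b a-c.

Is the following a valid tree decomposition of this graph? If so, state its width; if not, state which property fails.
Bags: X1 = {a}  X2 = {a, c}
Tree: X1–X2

A tree decomposition must satisfy three properties: every vertex lies in some bag; for every edge, both endpoints lie together in some bag; and for every vertex, the bags containing it form a connected subtree. Here vertex b appears in no bag, so the decomposition is invalid.

No — vertex b appears in no bag.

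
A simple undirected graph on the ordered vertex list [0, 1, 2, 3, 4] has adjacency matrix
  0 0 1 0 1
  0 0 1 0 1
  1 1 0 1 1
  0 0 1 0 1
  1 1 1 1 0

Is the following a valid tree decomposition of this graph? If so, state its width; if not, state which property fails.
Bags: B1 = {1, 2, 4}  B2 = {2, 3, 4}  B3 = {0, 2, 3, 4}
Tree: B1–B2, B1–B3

No — bags containing vertex 3 are not connected in the tree.

A tree decomposition must satisfy three properties: every vertex lies in some bag; for every edge, both endpoints lie together in some bag; and for every vertex, the bags containing it form a connected subtree. Here bags containing vertex 3 are not connected in the tree, so the decomposition is invalid.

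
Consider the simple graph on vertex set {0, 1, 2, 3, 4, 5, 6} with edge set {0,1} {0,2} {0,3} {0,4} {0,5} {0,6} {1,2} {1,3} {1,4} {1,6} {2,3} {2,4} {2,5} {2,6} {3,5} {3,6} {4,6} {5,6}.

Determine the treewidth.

A width-4 tree decomposition is:
Bags: B1 = {0, 1, 2, 3, 6}  B2 = {0, 1, 2, 4, 6}  B3 = {0, 2, 3, 5, 6}
Tree: B1–B2, B1–B3
The largest bag has 5 vertices, giving width 4; this decomposition certifies tw(G) ≤ 4. On the other hand G contains the 5-clique {0, 1, 2, 3, 6}. A clique must lie in a single bag of any decomposition, so no decomposition can have width below 4. Combining the bounds, tw(G) = 4.

4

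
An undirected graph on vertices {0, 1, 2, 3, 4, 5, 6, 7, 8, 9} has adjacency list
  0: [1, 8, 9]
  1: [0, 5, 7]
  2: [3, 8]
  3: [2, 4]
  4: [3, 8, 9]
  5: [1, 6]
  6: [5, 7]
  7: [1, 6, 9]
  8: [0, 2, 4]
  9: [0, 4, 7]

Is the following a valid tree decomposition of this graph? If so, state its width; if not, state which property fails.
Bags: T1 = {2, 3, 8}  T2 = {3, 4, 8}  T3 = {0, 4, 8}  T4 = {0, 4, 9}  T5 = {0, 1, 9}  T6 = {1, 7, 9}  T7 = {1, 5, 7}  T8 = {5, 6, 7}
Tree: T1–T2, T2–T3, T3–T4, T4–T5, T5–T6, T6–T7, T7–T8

Every vertex of G appears in some bag (union = {0, 1, 2, 3, 4, 5, 6, 7, 8, 9}); every edge is covered by a bag; and for each vertex v the set of bags containing v is connected in the bag tree. The decomposition is therefore valid. The largest bag has 3 vertices, so the width is 2.

Yes; width 2.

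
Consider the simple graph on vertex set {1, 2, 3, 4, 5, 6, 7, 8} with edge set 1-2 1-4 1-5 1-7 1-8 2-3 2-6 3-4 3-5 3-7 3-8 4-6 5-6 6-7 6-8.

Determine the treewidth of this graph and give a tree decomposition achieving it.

Every bag has size at most 4, so the width is 4 − 1 = 3 and tw(G) ≤ 3. For the lower bound: the 4 vertex sets {1,4}, {2,6}, {3}, {5} are disjoint, each induces a connected subgraph, and every pair is joined by at least one edge of G. Contracting each set to a single vertex therefore yields K_{4} as a minor, and since treewidth is minor-monotone, tw(G) ≥ tw(K_{4}) = 3. Therefore the treewidth is 3.

Treewidth 3.
One such decomposition:
Bags: B1 = {1, 3, 4, 6}  B2 = {1, 2, 3, 6}  B3 = {1, 3, 5, 6}  B4 = {1, 3, 6, 7}  B5 = {1, 3, 6, 8}
Tree: B1–B2, B2–B3, B3–B4, B4–B5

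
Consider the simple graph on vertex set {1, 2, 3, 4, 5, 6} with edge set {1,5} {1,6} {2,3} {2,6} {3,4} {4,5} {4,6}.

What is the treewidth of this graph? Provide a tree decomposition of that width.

Treewidth 2.
One such decomposition:
Bags: B1 = {2, 3, 6}  B2 = {3, 4, 6}  B3 = {1, 4, 6}  B4 = {1, 4, 5}
Tree: B1–B2, B2–B3, B3–B4

The largest bag has 3 vertices, giving width 2; this decomposition certifies tw(G) ≤ 2. For the lower bound, G contains the cycle 2–3–4–6–2, so G is not a forest; only forests have treewidth ≤ 1, hence tw(G) ≥ 2. Therefore the treewidth is 2.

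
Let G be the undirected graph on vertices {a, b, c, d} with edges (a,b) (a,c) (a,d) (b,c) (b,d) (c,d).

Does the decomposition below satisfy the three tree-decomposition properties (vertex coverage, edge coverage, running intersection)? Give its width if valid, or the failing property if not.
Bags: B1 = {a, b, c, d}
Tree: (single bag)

Yes; width 3.

Checking the three conditions: (i) the bags cover all of {a, b, c, d}; (ii) for each edge, some bag contains both endpoints; (iii) the bags containing any fixed vertex form a subtree. All hold, so the decomposition is valid with width 4 − 1 = 3.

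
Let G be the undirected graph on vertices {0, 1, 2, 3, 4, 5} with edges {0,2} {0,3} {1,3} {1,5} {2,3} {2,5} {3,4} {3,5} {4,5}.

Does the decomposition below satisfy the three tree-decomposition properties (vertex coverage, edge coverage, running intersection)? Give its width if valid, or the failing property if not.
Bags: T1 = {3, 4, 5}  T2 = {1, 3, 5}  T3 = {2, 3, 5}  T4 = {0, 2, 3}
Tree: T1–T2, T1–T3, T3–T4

Yes; width 2.

Checking the three conditions: (i) the bags cover all of {0, 1, 2, 3, 4, 5}; (ii) for each edge, some bag contains both endpoints; (iii) the bags containing any fixed vertex form a subtree. All hold, so the decomposition is valid with width 3 − 1 = 2.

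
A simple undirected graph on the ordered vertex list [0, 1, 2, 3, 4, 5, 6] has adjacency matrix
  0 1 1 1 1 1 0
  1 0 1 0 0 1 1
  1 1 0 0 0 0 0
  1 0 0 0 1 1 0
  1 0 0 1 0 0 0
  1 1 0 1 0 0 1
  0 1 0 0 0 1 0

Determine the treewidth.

2

A width-2 tree decomposition is:
Bags: B1 = {1, 5, 6}  B2 = {0, 1, 5}  B3 = {0, 3, 5}  B4 = {0, 3, 4}  B5 = {0, 1, 2}
Tree: B1–B2, B2–B3, B3–B4, B2–B5
The largest bag has 3 vertices, giving width 2; this decomposition certifies tw(G) ≤ 2. On the other hand G contains the 3-clique {0, 1, 2}. A clique must lie in a single bag of any decomposition, so no decomposition can have width below 2. Combining the bounds, tw(G) = 2.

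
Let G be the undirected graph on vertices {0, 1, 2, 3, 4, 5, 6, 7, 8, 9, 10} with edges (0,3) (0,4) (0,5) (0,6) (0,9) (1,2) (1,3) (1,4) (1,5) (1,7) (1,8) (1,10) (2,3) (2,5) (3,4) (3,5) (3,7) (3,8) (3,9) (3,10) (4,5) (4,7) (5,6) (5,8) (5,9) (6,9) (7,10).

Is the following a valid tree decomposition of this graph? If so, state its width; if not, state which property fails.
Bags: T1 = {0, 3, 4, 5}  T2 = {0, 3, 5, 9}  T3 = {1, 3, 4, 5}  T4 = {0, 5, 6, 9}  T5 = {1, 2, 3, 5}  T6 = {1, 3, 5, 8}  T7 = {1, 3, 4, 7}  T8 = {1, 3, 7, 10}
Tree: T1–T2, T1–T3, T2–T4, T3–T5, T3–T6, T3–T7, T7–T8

Checking the three conditions: (i) the bags cover all of {0, 1, 2, 3, 4, 5, 6, 7, 8, 9, 10}; (ii) for each edge, some bag contains both endpoints; (iii) the bags containing any fixed vertex form a subtree. All hold, so the decomposition is valid with width 4 − 1 = 3.

Yes; width 3.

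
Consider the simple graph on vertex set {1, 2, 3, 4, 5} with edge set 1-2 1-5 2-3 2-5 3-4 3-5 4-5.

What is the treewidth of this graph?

2

A width-2 tree decomposition is:
Bags: B1 = {2, 3, 5}  B2 = {3, 4, 5}  B3 = {1, 2, 5}
Tree: B1–B2, B1–B3
The largest bag has 3 vertices, giving width 2; this decomposition certifies tw(G) ≤ 2. For the lower bound, the 3 vertices {1, 2, 5} are pairwise adjacent, and any tree decomposition puts a clique entirely inside one bag — forcing width ≥ 2. Therefore the treewidth is 2.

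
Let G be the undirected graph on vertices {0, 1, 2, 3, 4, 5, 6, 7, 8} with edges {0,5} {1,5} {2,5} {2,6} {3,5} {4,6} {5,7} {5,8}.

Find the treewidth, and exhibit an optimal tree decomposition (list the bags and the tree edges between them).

Every bag has size at most 2, so the width is 2 − 1 = 1 and tw(G) ≤ 1. G has an edge, so its treewidth is at least 1. Combining the bounds, tw(G) = 1.

Treewidth 1.
Bags: B1 = {0, 5}  B2 = {1, 5}  B3 = {2, 5}  B4 = {3, 5}  B5 = {5, 8}  B6 = {5, 7}  B7 = {2, 6}  B8 = {4, 6}
Tree: B1–B2, B2–B3, B2–B4, B3–B5, B5–B6, B3–B7, B7–B8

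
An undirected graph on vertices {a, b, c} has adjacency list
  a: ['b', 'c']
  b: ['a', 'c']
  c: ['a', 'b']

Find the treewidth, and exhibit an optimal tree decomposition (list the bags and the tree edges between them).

Treewidth 2.
One such decomposition:
Bags: B1 = {a, b, c}
Tree: (single bag)

A single bag containing all 3 vertices is trivially a valid decomposition of width 2. On the other hand G contains the 3-clique {a, b, c}. A clique must lie in a single bag of any decomposition, so no decomposition can have width below 2. Therefore the treewidth is 2.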